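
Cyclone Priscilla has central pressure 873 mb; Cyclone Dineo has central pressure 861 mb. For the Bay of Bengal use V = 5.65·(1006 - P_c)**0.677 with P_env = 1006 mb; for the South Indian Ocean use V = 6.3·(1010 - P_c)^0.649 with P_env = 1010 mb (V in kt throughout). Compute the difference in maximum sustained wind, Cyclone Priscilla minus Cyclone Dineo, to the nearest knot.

-7 kt

Cyclone Priscilla: ΔP = 133; V ≈ 5.65 × 133^0.677 ≈ 154.84 kt.
Cyclone Dineo: ΔP = 149; V ≈ 6.3 × 149^0.649 ≈ 162.08 kt.
Difference ≈ 154.84 − 162.08 = -7.24 → -7 kt.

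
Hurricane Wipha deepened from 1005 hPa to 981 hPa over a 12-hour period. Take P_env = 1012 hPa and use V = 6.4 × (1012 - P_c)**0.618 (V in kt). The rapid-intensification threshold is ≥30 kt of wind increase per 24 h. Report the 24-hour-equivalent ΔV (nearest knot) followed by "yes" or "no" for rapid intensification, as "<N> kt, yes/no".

V₁: ΔP = 7, V ≈ 6.4 × 7^0.618 ≈ 21.30 kt.
V₂: ΔP = 31, V ≈ 6.4 × 31^0.618 ≈ 53.44 kt.
ΔV over 12 h = 32.14 kt → 24 h equivalent = 32.14 × 24/12 ≈ 64.28 kt.
64 kt ≥ 30 kt ⇒ rapid intensification.

64 kt, yes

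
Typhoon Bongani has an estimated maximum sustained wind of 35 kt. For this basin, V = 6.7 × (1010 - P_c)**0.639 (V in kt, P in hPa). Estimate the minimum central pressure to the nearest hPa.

ΔP = (V / 6.7)^(1/0.639) = (35/6.7)^1.565.
35/6.7 = 5.224; 5.224^1.565 ≈ 13.29 hPa.
P_c = 1010 − 13.29 = 996.71 ≈ 997 hPa.

997 hPa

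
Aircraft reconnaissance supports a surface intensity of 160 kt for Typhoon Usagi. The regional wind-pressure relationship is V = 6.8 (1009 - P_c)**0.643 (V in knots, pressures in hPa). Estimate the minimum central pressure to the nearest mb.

873 mb

ΔP = (V / 6.8)^(1/0.643) = (160/6.8)^1.555.
160/6.8 = 23.529; 23.529^1.555 ≈ 135.88 mb.
P_c = 1009 − 135.88 = 873.12 ≈ 873 mb.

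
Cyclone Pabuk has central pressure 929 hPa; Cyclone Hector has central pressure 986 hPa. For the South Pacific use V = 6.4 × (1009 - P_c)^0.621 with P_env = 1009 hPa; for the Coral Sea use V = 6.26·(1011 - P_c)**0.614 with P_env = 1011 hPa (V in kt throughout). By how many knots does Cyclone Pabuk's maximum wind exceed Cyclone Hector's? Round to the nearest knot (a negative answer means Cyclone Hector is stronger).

Cyclone Pabuk: ΔP = 80; V ≈ 6.4 × 80^0.621 ≈ 97.27 kt.
Cyclone Hector: ΔP = 25; V ≈ 6.26 × 25^0.614 ≈ 45.18 kt.
Difference ≈ 97.27 − 45.18 = 52.09 → 52 kt.

52 kt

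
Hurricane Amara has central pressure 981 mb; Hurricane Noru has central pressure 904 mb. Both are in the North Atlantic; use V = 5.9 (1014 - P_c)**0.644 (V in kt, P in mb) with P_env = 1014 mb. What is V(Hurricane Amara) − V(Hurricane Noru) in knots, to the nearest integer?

-66 kt

Hurricane Amara: ΔP = 33; V ≈ 5.9 × 33^0.644 ≈ 56.08 kt.
Hurricane Noru: ΔP = 110; V ≈ 5.9 × 110^0.644 ≈ 121.76 kt.
Difference ≈ 56.08 − 121.76 = -65.68 → -66 kt.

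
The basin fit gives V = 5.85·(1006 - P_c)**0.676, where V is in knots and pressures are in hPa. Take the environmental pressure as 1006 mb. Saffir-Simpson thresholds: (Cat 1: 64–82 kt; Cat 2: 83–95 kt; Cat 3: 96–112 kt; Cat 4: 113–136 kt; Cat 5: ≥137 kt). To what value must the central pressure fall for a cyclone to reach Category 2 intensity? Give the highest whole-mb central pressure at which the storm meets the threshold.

Category 2 begins at V = 83 kt.
Required ΔP = (83/5.85)^(1/0.676) = 14.188^1.479 ≈ 50.59 mb.
P_c ≤ 1006 − 50.59 = 955.41, so the highest integer P_c is 955 mb.

955 mb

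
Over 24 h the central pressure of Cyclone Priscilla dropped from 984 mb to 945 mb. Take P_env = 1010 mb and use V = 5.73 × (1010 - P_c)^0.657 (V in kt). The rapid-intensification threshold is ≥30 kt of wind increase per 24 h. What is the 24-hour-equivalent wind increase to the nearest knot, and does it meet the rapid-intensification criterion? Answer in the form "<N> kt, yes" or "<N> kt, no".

40 kt, yes

V₁: ΔP = 26, V ≈ 5.73 × 26^0.657 ≈ 48.73 kt.
V₂: ΔP = 65, V ≈ 5.73 × 65^0.657 ≈ 88.97 kt.
ΔV over 24 h = 40.24 kt → 24 h equivalent = 40.24 × 24/24 ≈ 40.24 kt.
40 kt ≥ 30 kt ⇒ rapid intensification.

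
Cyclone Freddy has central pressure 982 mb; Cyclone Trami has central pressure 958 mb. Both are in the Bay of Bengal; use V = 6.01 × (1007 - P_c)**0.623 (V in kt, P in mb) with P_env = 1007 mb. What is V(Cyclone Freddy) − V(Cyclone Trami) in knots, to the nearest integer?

Cyclone Freddy: ΔP = 25; V ≈ 6.01 × 25^0.623 ≈ 44.65 kt.
Cyclone Trami: ΔP = 49; V ≈ 6.01 × 49^0.623 ≈ 67.90 kt.
Difference ≈ 44.65 − 67.90 = -23.25 → -23 kt.

-23 kt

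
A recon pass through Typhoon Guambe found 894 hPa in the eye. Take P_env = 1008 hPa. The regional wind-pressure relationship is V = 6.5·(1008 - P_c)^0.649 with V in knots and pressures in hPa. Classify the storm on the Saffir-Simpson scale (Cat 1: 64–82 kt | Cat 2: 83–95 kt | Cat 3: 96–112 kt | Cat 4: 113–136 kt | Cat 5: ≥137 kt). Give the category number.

ΔP = 1008 − 894 = 114 hPa.
V ≈ 6.5 × 114^0.649 = 6.5 × 21.62 ≈ 141 kt.
141 kt falls in the Category 5 band.

5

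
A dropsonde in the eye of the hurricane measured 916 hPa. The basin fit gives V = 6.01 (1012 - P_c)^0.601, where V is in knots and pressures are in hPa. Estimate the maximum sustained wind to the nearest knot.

ΔP = 1012 − 916 = 96 hPa.
96^0.601 ≈ 15.536.
V ≈ 6.01 × 15.536 ≈ 93.4 kt.

93 kt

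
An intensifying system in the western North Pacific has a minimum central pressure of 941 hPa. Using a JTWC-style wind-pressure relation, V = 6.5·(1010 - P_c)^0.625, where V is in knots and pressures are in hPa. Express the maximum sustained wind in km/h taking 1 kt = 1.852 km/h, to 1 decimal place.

ΔP = 1010 − 941 = 69 hPa.
V ≈ 6.5 × 69^0.625 = 6.5 × 14.102 ≈ 91.663 kt.
91.663 × 1.852 ≈ 169.76 km/h → 169.8 km/h.

169.8 km/h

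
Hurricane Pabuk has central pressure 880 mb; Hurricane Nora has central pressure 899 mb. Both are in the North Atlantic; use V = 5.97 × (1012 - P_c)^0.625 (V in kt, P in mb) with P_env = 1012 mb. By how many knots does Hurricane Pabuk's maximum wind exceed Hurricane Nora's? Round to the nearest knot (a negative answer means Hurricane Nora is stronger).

Hurricane Pabuk: ΔP = 132; V ≈ 5.97 × 132^0.625 ≈ 126.28 kt.
Hurricane Nora: ΔP = 113; V ≈ 5.97 × 113^0.625 ≈ 114.59 kt.
Difference ≈ 126.28 − 114.59 = 11.69 → 12 kt.

12 kt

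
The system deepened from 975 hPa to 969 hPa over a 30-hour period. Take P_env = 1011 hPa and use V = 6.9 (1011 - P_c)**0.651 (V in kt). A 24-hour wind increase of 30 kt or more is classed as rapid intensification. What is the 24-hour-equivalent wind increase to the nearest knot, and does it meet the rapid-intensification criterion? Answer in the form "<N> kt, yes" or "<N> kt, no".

6 kt, no

V₁: ΔP = 36, V ≈ 6.9 × 36^0.651 ≈ 71.12 kt.
V₂: ΔP = 42, V ≈ 6.9 × 42^0.651 ≈ 78.63 kt.
ΔV over 30 h = 7.51 kt → 24 h equivalent = 7.51 × 24/30 ≈ 6.01 kt.
6 kt < 30 kt ⇒ not rapid intensification.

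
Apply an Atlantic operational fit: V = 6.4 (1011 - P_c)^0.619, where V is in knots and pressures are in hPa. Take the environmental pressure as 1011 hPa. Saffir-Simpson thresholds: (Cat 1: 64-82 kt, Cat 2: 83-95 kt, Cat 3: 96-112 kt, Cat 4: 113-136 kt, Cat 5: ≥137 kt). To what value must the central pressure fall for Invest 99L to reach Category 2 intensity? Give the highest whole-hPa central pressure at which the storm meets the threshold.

Category 2 begins at V = 83 kt.
Required ΔP = (83/6.4)^(1/0.619) = 12.969^1.616 ≈ 62.79 hPa.
P_c ≤ 1011 − 62.79 = 948.21, so the highest integer P_c is 948 hPa.

948 hPa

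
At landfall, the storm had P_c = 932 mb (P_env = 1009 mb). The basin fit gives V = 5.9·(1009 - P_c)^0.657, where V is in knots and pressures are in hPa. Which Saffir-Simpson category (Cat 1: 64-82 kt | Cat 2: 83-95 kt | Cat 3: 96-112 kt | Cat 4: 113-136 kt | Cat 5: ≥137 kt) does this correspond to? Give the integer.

ΔP = 1009 − 932 = 77 mb.
V ≈ 5.9 × 77^0.657 = 5.9 × 17.35 ≈ 102 kt.
102 kt falls in the Category 3 band.

3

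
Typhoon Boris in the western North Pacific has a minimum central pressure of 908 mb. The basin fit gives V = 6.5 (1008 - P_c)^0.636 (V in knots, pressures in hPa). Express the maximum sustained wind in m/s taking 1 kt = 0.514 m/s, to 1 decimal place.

62.5 m/s

ΔP = 1008 − 908 = 100 mb.
V ≈ 6.5 × 100^0.636 = 6.5 × 18.707 ≈ 121.594 kt.
121.594 × 0.514 ≈ 62.50 m/s → 62.5 m/s.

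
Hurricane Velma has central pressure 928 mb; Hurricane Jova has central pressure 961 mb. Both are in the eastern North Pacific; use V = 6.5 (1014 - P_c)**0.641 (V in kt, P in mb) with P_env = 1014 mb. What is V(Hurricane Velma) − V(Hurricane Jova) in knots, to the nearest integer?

Hurricane Velma: ΔP = 86; V ≈ 6.5 × 86^0.641 ≈ 112.96 kt.
Hurricane Jova: ΔP = 53; V ≈ 6.5 × 53^0.641 ≈ 82.83 kt.
Difference ≈ 112.96 − 82.83 = 30.13 → 30 kt.

30 kt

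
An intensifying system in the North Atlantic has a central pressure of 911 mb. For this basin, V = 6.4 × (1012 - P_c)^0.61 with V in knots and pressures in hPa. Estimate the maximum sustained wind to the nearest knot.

107 kt

ΔP = 1012 − 911 = 101 mb.
101^0.61 ≈ 16.697.
V ≈ 6.4 × 16.697 ≈ 106.9 kt.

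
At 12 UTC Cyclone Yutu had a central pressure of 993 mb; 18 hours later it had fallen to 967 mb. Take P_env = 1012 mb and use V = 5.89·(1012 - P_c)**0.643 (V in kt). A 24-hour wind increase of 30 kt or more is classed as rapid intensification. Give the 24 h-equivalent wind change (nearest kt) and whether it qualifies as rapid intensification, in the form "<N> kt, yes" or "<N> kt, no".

V₁: ΔP = 19, V ≈ 5.89 × 19^0.643 ≈ 39.12 kt.
V₂: ΔP = 45, V ≈ 5.89 × 45^0.643 ≈ 68.10 kt.
ΔV over 18 h = 28.98 kt → 24 h equivalent = 28.98 × 24/18 ≈ 38.64 kt.
39 kt ≥ 30 kt ⇒ rapid intensification.

39 kt, yes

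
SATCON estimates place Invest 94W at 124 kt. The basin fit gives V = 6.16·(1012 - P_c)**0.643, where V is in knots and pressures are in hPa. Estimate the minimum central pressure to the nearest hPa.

905 hPa

ΔP = (V / 6.16)^(1/0.643) = (124/6.16)^1.555.
124/6.16 = 20.130; 20.130^1.555 ≈ 106.60 hPa.
P_c = 1012 − 106.60 = 905.40 ≈ 905 hPa.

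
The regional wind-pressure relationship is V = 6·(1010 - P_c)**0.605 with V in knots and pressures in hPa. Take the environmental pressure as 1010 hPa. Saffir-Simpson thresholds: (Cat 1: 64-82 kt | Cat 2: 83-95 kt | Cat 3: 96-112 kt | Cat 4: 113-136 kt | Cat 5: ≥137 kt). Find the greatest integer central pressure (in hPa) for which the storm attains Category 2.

933 hPa

Category 2 begins at V = 83 kt.
Required ΔP = (83/6)^(1/0.605) = 13.833^1.653 ≈ 76.88 hPa.
P_c ≤ 1010 − 76.88 = 933.12, so the highest integer P_c is 933 hPa.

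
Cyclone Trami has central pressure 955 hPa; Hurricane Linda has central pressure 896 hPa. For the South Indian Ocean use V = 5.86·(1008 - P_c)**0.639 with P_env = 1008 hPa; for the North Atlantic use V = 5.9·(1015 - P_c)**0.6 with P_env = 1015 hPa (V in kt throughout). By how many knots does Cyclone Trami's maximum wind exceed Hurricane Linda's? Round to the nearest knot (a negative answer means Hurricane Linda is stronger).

Cyclone Trami: ΔP = 53; V ≈ 5.86 × 53^0.639 ≈ 74.08 kt.
Hurricane Linda: ΔP = 119; V ≈ 5.9 × 119^0.6 ≈ 103.80 kt.
Difference ≈ 74.08 − 103.80 = -29.72 → -30 kt.

-30 kt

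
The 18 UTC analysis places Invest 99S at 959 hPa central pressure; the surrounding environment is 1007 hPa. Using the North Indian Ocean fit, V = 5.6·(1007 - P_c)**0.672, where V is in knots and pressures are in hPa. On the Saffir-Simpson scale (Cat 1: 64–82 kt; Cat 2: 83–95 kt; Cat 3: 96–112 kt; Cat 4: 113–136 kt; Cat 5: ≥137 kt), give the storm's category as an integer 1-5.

ΔP = 1007 − 959 = 48 hPa.
V ≈ 5.6 × 48^0.672 = 5.6 × 13.48 ≈ 76 kt.
76 kt falls in the Category 1 band.

1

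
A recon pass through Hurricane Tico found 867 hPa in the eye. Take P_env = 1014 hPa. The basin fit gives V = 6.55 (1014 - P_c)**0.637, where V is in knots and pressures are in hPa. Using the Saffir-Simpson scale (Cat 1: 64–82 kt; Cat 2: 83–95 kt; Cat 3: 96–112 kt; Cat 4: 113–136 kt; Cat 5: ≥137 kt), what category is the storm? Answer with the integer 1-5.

5

ΔP = 1014 − 867 = 147 hPa.
V ≈ 6.55 × 147^0.637 = 6.55 × 24.02 ≈ 157 kt.
157 kt falls in the Category 5 band.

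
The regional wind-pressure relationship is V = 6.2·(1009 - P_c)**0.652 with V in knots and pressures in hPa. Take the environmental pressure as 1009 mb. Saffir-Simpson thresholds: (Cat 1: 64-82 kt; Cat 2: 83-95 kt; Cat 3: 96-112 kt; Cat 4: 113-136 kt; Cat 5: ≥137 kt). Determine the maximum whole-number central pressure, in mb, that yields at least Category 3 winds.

942 mb

Category 3 begins at V = 96 kt.
Required ΔP = (96/6.2)^(1/0.652) = 15.484^1.534 ≈ 66.83 mb.
P_c ≤ 1009 − 66.83 = 942.17, so the highest integer P_c is 942 mb.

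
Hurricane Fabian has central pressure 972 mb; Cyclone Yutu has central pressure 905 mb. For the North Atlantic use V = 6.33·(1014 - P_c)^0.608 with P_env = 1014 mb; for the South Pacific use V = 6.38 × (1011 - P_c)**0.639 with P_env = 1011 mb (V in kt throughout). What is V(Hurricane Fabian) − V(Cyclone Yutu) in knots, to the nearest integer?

-64 kt

Hurricane Fabian: ΔP = 42; V ≈ 6.33 × 42^0.608 ≈ 61.42 kt.
Cyclone Yutu: ΔP = 106; V ≈ 6.38 × 106^0.639 ≈ 125.60 kt.
Difference ≈ 61.42 − 125.60 = -64.18 → -64 kt.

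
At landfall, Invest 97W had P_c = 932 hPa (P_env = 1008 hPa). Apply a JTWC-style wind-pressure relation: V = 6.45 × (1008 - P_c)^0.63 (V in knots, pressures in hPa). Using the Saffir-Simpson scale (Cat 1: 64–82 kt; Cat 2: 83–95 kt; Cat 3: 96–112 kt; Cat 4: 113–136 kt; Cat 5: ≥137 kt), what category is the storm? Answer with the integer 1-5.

ΔP = 1008 − 932 = 76 hPa.
V ≈ 6.45 × 76^0.63 = 6.45 × 15.31 ≈ 99 kt.
99 kt falls in the Category 3 band.

3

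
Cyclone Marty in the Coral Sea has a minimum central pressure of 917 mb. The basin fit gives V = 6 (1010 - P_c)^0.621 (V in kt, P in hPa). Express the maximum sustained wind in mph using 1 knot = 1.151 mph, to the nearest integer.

115 mph

ΔP = 1010 − 917 = 93 mb.
V ≈ 6 × 93^0.621 = 6 × 16.689 ≈ 100.133 kt.
100.133 × 1.151 ≈ 115.25 mph → 115 mph.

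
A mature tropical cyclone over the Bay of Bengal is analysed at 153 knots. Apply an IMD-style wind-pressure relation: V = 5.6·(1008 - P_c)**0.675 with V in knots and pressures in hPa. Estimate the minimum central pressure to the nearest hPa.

874 hPa

ΔP = (V / 5.6)^(1/0.675) = (153/5.6)^1.481.
153/5.6 = 27.321; 27.321^1.481 ≈ 134.32 hPa.
P_c = 1008 − 134.32 = 873.68 ≈ 874 hPa.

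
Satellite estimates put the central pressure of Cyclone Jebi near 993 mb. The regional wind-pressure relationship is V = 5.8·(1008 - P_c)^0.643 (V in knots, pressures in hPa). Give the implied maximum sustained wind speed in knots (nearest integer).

ΔP = 1008 − 993 = 15 mb.
15^0.643 ≈ 5.705.
V ≈ 5.8 × 5.705 ≈ 33.1 kt.

33 kt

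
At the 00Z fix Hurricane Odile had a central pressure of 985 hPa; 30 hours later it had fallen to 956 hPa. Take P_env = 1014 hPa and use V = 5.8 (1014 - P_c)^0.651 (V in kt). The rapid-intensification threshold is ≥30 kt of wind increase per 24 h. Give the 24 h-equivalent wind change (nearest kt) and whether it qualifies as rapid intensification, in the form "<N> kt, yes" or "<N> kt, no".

24 kt, no

V₁: ΔP = 29, V ≈ 5.8 × 29^0.651 ≈ 51.93 kt.
V₂: ΔP = 58, V ≈ 5.8 × 58^0.651 ≈ 81.55 kt.
ΔV over 30 h = 29.62 kt → 24 h equivalent = 29.62 × 24/30 ≈ 23.70 kt.
24 kt < 30 kt ⇒ not rapid intensification.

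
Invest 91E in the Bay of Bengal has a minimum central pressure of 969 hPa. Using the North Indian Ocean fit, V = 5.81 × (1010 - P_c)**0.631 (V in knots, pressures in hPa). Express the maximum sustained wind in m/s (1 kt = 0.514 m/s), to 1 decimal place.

31.1 m/s

ΔP = 1010 − 969 = 41 hPa.
V ≈ 5.81 × 41^0.631 = 5.81 × 10.415 ≈ 60.512 kt.
60.512 × 0.514 ≈ 31.10 m/s → 31.1 m/s.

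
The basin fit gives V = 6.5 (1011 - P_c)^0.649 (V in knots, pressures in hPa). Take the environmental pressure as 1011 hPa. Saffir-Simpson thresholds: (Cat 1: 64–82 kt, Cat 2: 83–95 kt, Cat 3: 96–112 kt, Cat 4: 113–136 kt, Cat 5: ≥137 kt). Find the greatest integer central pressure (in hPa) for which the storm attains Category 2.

Category 2 begins at V = 83 kt.
Required ΔP = (83/6.5)^(1/0.649) = 12.769^1.541 ≈ 50.63 hPa.
P_c ≤ 1011 − 50.63 = 960.37, so the highest integer P_c is 960 hPa.

960 hPa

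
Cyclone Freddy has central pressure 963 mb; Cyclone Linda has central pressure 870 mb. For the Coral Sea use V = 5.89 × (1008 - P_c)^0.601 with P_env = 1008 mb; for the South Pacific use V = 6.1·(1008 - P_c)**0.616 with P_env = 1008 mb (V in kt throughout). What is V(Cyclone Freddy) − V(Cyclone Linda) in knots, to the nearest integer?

-69 kt

Cyclone Freddy: ΔP = 45; V ≈ 5.89 × 45^0.601 ≈ 58.04 kt.
Cyclone Linda: ΔP = 138; V ≈ 6.1 × 138^0.616 ≈ 126.91 kt.
Difference ≈ 58.04 − 126.91 = -68.87 → -69 kt.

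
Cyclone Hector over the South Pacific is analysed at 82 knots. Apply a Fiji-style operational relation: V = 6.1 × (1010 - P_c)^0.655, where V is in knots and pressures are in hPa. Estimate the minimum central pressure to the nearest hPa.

ΔP = (V / 6.1)^(1/0.655) = (82/6.1)^1.527.
82/6.1 = 13.443; 13.443^1.527 ≈ 52.83 hPa.
P_c = 1010 − 52.83 = 957.17 ≈ 957 hPa.

957 hPa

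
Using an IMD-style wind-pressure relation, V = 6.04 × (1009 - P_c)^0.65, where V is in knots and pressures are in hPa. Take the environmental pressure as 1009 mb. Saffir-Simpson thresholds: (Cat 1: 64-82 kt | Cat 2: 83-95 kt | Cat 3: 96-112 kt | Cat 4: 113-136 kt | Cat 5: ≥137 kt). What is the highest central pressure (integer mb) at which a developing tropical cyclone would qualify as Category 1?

Category 1 begins at V = 64 kt.
Required ΔP = (64/6.04)^(1/0.65) = 10.596^1.538 ≈ 37.77 mb.
P_c ≤ 1009 − 37.77 = 971.23, so the highest integer P_c is 971 mb.

971 mb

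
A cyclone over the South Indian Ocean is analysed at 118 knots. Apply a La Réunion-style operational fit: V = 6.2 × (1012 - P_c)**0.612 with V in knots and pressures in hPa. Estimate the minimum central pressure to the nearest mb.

889 mb

ΔP = (V / 6.2)^(1/0.612) = (118/6.2)^1.634.
118/6.2 = 19.032; 19.032^1.634 ≈ 123.22 mb.
P_c = 1012 − 123.22 = 888.78 ≈ 889 mb.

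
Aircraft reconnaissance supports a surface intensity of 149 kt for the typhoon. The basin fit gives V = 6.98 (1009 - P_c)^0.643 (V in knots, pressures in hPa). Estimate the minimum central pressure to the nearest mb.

ΔP = (V / 6.98)^(1/0.643) = (149/6.98)^1.555.
149/6.98 = 21.347; 21.347^1.555 ≈ 116.79 mb.
P_c = 1009 − 116.79 = 892.21 ≈ 892 mb.

892 mb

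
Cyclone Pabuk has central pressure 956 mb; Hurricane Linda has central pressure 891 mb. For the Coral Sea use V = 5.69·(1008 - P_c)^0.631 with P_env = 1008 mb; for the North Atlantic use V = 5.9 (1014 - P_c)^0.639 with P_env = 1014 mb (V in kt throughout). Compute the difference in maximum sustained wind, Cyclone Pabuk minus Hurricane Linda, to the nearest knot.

-59 kt

Cyclone Pabuk: ΔP = 52; V ≈ 5.69 × 52^0.631 ≈ 68.85 kt.
Hurricane Linda: ΔP = 123; V ≈ 5.9 × 123^0.639 ≈ 127.73 kt.
Difference ≈ 68.85 − 127.73 = -58.88 → -59 kt.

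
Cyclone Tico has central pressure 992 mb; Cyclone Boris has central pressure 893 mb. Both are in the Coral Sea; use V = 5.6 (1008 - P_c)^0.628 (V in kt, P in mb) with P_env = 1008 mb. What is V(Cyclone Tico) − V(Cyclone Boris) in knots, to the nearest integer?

-78 kt

Cyclone Tico: ΔP = 16; V ≈ 5.6 × 16^0.628 ≈ 31.94 kt.
Cyclone Boris: ΔP = 115; V ≈ 5.6 × 115^0.628 ≈ 110.23 kt.
Difference ≈ 31.94 − 110.23 = -78.29 → -78 kt.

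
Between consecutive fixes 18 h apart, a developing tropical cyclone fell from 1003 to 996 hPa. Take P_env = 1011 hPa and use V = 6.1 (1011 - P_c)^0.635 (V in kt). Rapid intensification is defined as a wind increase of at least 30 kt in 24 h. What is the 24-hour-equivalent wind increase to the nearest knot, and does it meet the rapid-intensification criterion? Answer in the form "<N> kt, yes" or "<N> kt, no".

15 kt, no

V₁: ΔP = 8, V ≈ 6.1 × 8^0.635 ≈ 22.85 kt.
V₂: ΔP = 15, V ≈ 6.1 × 15^0.635 ≈ 34.05 kt.
ΔV over 18 h = 11.20 kt → 24 h equivalent = 11.20 × 24/18 ≈ 14.93 kt.
15 kt < 30 kt ⇒ not rapid intensification.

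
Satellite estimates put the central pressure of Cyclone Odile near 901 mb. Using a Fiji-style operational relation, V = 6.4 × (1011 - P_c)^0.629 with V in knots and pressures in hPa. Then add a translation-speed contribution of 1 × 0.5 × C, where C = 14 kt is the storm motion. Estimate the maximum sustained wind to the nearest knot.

ΔP = 1011 − 901 = 110 mb.
110^0.629 ≈ 19.233.
V ≈ 6.4 × 19.233 ≈ 123.1 kt.
Translation term: 1 × 0.5 × 14 = 7 kt.
Corrected V ≈ 130.1 kt → 130 kt.

130 kt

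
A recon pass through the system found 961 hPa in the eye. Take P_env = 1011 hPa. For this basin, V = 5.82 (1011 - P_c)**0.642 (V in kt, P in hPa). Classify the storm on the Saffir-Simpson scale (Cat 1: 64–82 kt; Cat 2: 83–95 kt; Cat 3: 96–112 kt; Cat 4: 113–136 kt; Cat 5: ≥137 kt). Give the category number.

ΔP = 1011 − 961 = 50 hPa.
V ≈ 5.82 × 50^0.642 = 5.82 × 12.32 ≈ 72 kt.
72 kt falls in the Category 1 band.

1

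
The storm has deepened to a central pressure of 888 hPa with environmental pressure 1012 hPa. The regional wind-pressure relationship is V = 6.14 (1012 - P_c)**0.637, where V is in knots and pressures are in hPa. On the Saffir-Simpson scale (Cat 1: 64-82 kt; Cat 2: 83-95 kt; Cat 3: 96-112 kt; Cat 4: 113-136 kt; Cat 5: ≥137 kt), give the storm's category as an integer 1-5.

ΔP = 1012 − 888 = 124 hPa.
V ≈ 6.14 × 124^0.637 = 6.14 × 21.55 ≈ 132 kt.
132 kt falls in the Category 4 band.

4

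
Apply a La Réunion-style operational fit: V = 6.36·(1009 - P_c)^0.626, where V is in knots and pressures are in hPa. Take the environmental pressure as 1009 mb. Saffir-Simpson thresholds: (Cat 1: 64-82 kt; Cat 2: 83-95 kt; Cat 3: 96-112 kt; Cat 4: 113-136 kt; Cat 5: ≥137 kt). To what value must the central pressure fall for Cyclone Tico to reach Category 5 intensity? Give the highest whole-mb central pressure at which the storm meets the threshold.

Category 5 begins at V = 137 kt.
Required ΔP = (137/6.36)^(1/0.626) = 21.541^1.597 ≈ 134.84 mb.
P_c ≤ 1009 − 134.84 = 874.16, so the highest integer P_c is 874 mb.

874 mb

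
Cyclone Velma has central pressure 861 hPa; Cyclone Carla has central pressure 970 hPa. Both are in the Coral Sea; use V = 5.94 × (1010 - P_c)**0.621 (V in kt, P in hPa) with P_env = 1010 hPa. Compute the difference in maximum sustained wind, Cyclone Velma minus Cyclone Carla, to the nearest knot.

74 kt

Cyclone Velma: ΔP = 149; V ≈ 5.94 × 149^0.621 ≈ 132.84 kt.
Cyclone Carla: ΔP = 40; V ≈ 5.94 × 40^0.621 ≈ 58.70 kt.
Difference ≈ 132.84 − 58.70 = 74.14 → 74 kt.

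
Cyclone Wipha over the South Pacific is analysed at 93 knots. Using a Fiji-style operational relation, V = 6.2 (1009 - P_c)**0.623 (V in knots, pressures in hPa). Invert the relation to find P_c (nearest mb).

932 mb

ΔP = (V / 6.2)^(1/0.623) = (93/6.2)^1.605.
93/6.2 = 15.000; 15.000^1.605 ≈ 77.23 mb.
P_c = 1009 − 77.23 = 931.77 ≈ 932 mb.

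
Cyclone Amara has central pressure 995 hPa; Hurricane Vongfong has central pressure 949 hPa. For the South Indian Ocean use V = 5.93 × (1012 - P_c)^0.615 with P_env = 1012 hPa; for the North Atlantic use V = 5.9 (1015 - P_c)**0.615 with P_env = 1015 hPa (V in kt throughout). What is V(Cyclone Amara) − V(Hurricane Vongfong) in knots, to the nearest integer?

-44 kt

Cyclone Amara: ΔP = 17; V ≈ 5.93 × 17^0.615 ≈ 33.87 kt.
Hurricane Vongfong: ΔP = 66; V ≈ 5.9 × 66^0.615 ≈ 77.60 kt.
Difference ≈ 33.87 − 77.60 = -43.73 → -44 kt.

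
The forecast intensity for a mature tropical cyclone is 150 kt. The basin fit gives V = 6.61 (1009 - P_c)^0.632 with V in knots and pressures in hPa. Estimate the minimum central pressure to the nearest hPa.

ΔP = (V / 6.61)^(1/0.632) = (150/6.61)^1.582.
150/6.61 = 22.693; 22.693^1.582 ≈ 139.76 hPa.
P_c = 1009 − 139.76 = 869.24 ≈ 869 hPa.

869 hPa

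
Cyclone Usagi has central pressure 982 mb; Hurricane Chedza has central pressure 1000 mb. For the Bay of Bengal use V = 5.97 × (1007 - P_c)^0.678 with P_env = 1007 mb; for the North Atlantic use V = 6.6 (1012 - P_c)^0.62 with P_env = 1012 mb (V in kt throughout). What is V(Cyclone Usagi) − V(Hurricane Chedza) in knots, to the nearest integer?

Cyclone Usagi: ΔP = 25; V ≈ 5.97 × 25^0.678 ≈ 52.94 kt.
Hurricane Chedza: ΔP = 12; V ≈ 6.6 × 12^0.62 ≈ 30.81 kt.
Difference ≈ 52.94 − 30.81 = 22.13 → 22 kt.

22 kt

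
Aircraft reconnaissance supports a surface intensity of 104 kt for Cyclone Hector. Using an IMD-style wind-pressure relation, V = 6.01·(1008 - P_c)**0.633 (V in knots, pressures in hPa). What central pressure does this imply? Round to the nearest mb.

918 mb

ΔP = (V / 6.01)^(1/0.633) = (104/6.01)^1.580.
104/6.01 = 17.304; 17.304^1.580 ≈ 90.37 mb.
P_c = 1008 − 90.37 = 917.63 ≈ 918 mb.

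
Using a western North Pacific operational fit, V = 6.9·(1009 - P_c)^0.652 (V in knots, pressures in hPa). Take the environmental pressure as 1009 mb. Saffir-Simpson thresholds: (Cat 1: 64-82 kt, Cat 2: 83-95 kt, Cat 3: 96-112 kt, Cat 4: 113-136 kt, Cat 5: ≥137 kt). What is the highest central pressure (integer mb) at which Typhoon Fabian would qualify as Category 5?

Category 5 begins at V = 137 kt.
Required ΔP = (137/6.9)^(1/0.652) = 19.855^1.534 ≈ 97.86 mb.
P_c ≤ 1009 − 97.86 = 911.14, so the highest integer P_c is 911 mb.

911 mb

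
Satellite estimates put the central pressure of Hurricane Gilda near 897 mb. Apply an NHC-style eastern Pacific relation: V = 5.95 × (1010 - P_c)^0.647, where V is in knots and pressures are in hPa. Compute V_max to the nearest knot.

ΔP = 1010 − 897 = 113 mb.
113^0.647 ≈ 21.298.
V ≈ 5.95 × 21.298 ≈ 126.7 kt.

127 kt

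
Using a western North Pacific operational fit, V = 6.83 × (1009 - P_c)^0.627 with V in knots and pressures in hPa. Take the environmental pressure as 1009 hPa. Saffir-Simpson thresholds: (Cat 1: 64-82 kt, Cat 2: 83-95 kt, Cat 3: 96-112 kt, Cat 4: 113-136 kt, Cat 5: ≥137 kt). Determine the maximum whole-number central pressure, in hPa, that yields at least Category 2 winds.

955 hPa

Category 2 begins at V = 83 kt.
Required ΔP = (83/6.83)^(1/0.627) = 12.152^1.595 ≈ 53.69 hPa.
P_c ≤ 1009 − 53.69 = 955.31, so the highest integer P_c is 955 hPa.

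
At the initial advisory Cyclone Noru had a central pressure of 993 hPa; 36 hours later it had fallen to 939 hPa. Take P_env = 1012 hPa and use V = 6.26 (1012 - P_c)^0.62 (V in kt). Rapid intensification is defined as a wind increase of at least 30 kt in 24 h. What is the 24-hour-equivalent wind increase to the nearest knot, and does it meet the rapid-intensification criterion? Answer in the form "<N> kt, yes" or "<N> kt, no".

34 kt, yes

V₁: ΔP = 19, V ≈ 6.26 × 19^0.62 ≈ 38.85 kt.
V₂: ΔP = 73, V ≈ 6.26 × 73^0.62 ≈ 89.50 kt.
ΔV over 36 h = 50.65 kt → 24 h equivalent = 50.65 × 24/36 ≈ 33.77 kt.
34 kt ≥ 30 kt ⇒ rapid intensification.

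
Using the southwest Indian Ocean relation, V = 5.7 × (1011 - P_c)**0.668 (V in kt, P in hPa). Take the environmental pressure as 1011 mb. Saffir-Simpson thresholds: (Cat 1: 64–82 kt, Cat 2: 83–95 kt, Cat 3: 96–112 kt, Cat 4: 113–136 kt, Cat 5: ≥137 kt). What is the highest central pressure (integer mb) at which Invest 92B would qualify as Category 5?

894 mb

Category 5 begins at V = 137 kt.
Required ΔP = (137/5.7)^(1/0.668) = 24.035^1.497 ≈ 116.72 mb.
P_c ≤ 1011 − 116.72 = 894.28, so the highest integer P_c is 894 mb.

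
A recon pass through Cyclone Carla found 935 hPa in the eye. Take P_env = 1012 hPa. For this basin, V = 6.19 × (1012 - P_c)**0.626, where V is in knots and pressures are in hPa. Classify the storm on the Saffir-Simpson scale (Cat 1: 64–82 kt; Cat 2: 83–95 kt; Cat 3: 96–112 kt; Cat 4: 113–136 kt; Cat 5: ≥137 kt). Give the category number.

2

ΔP = 1012 − 935 = 77 hPa.
V ≈ 6.19 × 77^0.626 = 6.19 × 15.17 ≈ 94 kt.
94 kt falls in the Category 2 band.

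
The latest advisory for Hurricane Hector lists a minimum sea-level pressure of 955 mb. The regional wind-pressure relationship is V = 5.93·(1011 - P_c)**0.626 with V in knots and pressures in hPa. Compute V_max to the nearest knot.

ΔP = 1011 − 955 = 56 mb.
56^0.626 ≈ 12.427.
V ≈ 5.93 × 12.427 ≈ 73.7 kt.

74 kt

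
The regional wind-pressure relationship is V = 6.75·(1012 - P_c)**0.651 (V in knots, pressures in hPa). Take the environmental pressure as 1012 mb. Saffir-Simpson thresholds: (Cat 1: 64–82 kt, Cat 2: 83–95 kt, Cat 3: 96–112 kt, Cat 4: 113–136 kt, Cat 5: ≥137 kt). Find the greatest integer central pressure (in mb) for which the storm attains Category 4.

Category 4 begins at V = 113 kt.
Required ΔP = (113/6.75)^(1/0.651) = 16.741^1.536 ≈ 75.83 mb.
P_c ≤ 1012 − 75.83 = 936.17, so the highest integer P_c is 936 mb.

936 mb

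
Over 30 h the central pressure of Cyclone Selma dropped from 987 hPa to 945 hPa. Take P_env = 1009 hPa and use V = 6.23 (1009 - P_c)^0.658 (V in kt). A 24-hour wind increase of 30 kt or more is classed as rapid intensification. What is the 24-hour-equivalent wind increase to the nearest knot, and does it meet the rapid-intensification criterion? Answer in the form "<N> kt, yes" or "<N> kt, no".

39 kt, yes

V₁: ΔP = 22, V ≈ 6.23 × 22^0.658 ≈ 47.62 kt.
V₂: ΔP = 64, V ≈ 6.23 × 64^0.658 ≈ 96.15 kt.
ΔV over 30 h = 48.53 kt → 24 h equivalent = 48.53 × 24/30 ≈ 38.82 kt.
39 kt ≥ 30 kt ⇒ rapid intensification.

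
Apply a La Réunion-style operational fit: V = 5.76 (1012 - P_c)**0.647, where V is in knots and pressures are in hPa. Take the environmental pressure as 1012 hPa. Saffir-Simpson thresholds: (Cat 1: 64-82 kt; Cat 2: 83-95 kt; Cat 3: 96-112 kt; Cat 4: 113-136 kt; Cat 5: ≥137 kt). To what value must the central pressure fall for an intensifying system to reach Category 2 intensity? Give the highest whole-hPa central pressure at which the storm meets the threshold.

Category 2 begins at V = 83 kt.
Required ΔP = (83/5.76)^(1/0.647) = 14.410^1.546 ≈ 61.77 hPa.
P_c ≤ 1012 − 61.77 = 950.23, so the highest integer P_c is 950 hPa.

950 hPa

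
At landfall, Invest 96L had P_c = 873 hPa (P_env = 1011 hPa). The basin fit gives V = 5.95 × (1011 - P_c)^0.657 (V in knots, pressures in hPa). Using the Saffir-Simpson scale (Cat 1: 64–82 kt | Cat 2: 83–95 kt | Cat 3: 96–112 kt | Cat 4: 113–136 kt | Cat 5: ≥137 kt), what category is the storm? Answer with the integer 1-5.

5

ΔP = 1011 − 873 = 138 hPa.
V ≈ 5.95 × 138^0.657 = 5.95 × 25.46 ≈ 152 kt.
152 kt falls in the Category 5 band.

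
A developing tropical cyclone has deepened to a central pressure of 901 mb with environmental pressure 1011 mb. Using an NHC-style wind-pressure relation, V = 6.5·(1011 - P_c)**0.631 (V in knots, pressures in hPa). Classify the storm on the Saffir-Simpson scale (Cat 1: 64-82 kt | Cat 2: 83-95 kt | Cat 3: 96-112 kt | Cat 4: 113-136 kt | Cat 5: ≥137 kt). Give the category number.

ΔP = 1011 − 901 = 110 mb.
V ≈ 6.5 × 110^0.631 = 6.5 × 19.41 ≈ 126 kt.
126 kt falls in the Category 4 band.

4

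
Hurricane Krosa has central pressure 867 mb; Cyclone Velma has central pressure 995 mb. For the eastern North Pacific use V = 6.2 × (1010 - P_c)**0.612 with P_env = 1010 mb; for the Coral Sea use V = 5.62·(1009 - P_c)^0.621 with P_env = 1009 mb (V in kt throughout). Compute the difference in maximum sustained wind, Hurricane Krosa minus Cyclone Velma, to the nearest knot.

Hurricane Krosa: ΔP = 143; V ≈ 6.2 × 143^0.612 ≈ 129.26 kt.
Cyclone Velma: ΔP = 14; V ≈ 5.62 × 14^0.621 ≈ 28.94 kt.
Difference ≈ 129.26 − 28.94 = 100.32 → 100 kt.

100 kt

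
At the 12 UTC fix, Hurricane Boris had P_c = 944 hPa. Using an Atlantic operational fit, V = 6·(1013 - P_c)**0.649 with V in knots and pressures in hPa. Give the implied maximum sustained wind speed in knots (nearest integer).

94 kt

ΔP = 1013 − 944 = 69 hPa.
69^0.649 ≈ 15.610.
V ≈ 6 × 15.610 ≈ 93.7 kt.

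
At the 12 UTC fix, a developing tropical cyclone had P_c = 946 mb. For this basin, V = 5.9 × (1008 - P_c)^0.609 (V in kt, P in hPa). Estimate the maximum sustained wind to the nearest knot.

73 kt

ΔP = 1008 − 946 = 62 mb.
62^0.609 ≈ 12.347.
V ≈ 5.9 × 12.347 ≈ 72.8 kt.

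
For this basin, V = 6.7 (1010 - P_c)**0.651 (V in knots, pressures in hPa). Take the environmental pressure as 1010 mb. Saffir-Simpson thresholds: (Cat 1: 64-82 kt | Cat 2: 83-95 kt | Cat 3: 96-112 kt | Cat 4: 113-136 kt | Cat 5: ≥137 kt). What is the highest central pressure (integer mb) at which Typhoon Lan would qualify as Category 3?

950 mb

Category 3 begins at V = 96 kt.
Required ΔP = (96/6.7)^(1/0.651) = 14.328^1.536 ≈ 59.71 mb.
P_c ≤ 1010 − 59.71 = 950.29, so the highest integer P_c is 950 mb.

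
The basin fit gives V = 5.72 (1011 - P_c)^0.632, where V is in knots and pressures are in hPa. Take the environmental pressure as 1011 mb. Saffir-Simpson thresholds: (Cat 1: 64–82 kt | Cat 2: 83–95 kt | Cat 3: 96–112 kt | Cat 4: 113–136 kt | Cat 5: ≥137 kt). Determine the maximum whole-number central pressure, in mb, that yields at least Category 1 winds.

Category 1 begins at V = 64 kt.
Required ΔP = (64/5.72)^(1/0.632) = 11.189^1.582 ≈ 45.65 mb.
P_c ≤ 1011 − 45.65 = 965.35, so the highest integer P_c is 965 mb.

965 mb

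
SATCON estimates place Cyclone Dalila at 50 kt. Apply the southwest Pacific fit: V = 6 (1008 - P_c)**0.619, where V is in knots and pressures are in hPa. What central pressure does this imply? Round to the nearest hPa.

ΔP = (V / 6)^(1/0.619) = (50/6)^1.616.
50/6 = 8.333; 8.333^1.616 ≈ 30.73 hPa.
P_c = 1008 − 30.73 = 977.27 ≈ 977 hPa.

977 hPa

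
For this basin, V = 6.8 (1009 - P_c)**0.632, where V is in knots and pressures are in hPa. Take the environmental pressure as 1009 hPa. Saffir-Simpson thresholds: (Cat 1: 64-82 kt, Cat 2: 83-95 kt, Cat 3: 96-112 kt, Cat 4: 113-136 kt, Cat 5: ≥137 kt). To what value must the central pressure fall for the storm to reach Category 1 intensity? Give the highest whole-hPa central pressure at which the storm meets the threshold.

Category 1 begins at V = 64 kt.
Required ΔP = (64/6.8)^(1/0.632) = 9.412^1.582 ≈ 34.72 hPa.
P_c ≤ 1009 − 34.72 = 974.28, so the highest integer P_c is 974 hPa.

974 hPa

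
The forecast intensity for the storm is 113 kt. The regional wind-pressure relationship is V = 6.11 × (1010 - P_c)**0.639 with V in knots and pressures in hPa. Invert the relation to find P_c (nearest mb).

914 mb

ΔP = (V / 6.11)^(1/0.639) = (113/6.11)^1.565.
113/6.11 = 18.494; 18.494^1.565 ≈ 96.13 mb.
P_c = 1010 − 96.13 = 913.87 ≈ 914 mb.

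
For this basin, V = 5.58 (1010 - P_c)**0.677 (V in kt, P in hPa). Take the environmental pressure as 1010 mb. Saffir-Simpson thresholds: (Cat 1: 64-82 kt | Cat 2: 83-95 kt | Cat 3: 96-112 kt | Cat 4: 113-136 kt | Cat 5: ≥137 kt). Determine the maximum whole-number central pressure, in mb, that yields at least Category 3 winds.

943 mb

Category 3 begins at V = 96 kt.
Required ΔP = (96/5.58)^(1/0.677) = 17.204^1.477 ≈ 66.86 mb.
P_c ≤ 1010 − 66.86 = 943.14, so the highest integer P_c is 943 mb.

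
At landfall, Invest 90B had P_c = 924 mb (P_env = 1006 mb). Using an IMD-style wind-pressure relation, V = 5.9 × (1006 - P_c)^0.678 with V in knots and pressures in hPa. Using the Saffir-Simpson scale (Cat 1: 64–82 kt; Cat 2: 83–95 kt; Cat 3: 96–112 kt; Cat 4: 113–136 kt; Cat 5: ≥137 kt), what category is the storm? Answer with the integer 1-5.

ΔP = 1006 − 924 = 82 mb.
V ≈ 5.9 × 82^0.678 = 5.9 × 19.84 ≈ 117 kt.
117 kt falls in the Category 4 band.

4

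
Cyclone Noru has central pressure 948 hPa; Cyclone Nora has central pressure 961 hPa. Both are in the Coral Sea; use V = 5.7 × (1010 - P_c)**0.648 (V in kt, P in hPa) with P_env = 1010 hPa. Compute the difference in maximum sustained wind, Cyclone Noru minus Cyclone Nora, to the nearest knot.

12 kt

Cyclone Noru: ΔP = 62; V ≈ 5.7 × 62^0.648 ≈ 82.67 kt.
Cyclone Nora: ΔP = 49; V ≈ 5.7 × 49^0.648 ≈ 70.98 kt.
Difference ≈ 82.67 − 70.98 = 11.69 → 12 kt.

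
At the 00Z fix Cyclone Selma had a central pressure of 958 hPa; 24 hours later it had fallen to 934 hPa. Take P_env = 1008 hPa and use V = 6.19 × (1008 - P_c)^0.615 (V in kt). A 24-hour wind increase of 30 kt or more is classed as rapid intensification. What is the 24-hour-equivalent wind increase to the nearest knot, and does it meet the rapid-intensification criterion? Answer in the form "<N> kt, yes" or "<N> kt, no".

19 kt, no

V₁: ΔP = 50, V ≈ 6.19 × 50^0.615 ≈ 68.64 kt.
V₂: ΔP = 74, V ≈ 6.19 × 74^0.615 ≈ 87.35 kt.
ΔV over 24 h = 18.71 kt → 24 h equivalent = 18.71 × 24/24 ≈ 18.71 kt.
19 kt < 30 kt ⇒ not rapid intensification.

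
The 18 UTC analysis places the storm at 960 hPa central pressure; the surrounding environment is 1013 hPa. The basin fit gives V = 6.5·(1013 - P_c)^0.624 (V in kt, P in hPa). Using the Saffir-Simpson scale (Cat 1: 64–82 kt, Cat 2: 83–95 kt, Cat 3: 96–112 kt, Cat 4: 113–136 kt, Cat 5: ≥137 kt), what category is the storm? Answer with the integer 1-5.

ΔP = 1013 − 960 = 53 hPa.
V ≈ 6.5 × 53^0.624 = 6.5 × 11.91 ≈ 77 kt.
77 kt falls in the Category 1 band.

1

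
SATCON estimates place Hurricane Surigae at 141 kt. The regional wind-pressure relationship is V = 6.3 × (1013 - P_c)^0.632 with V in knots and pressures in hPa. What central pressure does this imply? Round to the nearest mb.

ΔP = (V / 6.3)^(1/0.632) = (141/6.3)^1.582.
141/6.3 = 22.381; 22.381^1.582 ≈ 136.74 mb.
P_c = 1013 − 136.74 = 876.26 ≈ 876 mb.

876 mb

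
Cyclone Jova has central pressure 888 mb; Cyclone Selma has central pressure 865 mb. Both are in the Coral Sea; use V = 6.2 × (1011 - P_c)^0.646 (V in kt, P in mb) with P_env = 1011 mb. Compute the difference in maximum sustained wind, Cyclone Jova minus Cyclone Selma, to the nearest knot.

Cyclone Jova: ΔP = 123; V ≈ 6.2 × 123^0.646 ≈ 138.83 kt.
Cyclone Selma: ΔP = 146; V ≈ 6.2 × 146^0.646 ≈ 155.08 kt.
Difference ≈ 138.83 − 155.08 = -16.25 → -16 kt.

-16 kt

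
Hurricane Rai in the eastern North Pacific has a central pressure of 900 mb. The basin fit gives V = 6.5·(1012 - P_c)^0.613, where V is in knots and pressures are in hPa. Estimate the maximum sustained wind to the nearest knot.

117 kt

ΔP = 1012 − 900 = 112 mb.
112^0.613 ≈ 18.037.
V ≈ 6.5 × 18.037 ≈ 117.2 kt.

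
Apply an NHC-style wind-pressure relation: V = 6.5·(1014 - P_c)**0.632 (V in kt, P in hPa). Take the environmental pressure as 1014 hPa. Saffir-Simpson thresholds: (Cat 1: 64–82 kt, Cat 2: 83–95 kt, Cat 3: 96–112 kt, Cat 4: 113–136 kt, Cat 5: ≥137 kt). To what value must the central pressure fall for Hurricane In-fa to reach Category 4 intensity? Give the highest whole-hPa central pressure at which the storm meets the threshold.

Category 4 begins at V = 113 kt.
Required ΔP = (113/6.5)^(1/0.632) = 17.385^1.582 ≈ 91.68 hPa.
P_c ≤ 1014 − 91.68 = 922.32, so the highest integer P_c is 922 hPa.

922 hPa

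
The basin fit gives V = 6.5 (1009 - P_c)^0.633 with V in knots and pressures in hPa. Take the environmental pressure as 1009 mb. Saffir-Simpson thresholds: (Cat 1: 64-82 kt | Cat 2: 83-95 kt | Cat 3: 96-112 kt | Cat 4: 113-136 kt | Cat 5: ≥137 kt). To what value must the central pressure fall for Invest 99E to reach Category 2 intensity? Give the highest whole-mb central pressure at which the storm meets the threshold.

Category 2 begins at V = 83 kt.
Required ΔP = (83/6.5)^(1/0.633) = 12.769^1.580 ≈ 55.91 mb.
P_c ≤ 1009 − 55.91 = 953.09, so the highest integer P_c is 953 mb.

953 mb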